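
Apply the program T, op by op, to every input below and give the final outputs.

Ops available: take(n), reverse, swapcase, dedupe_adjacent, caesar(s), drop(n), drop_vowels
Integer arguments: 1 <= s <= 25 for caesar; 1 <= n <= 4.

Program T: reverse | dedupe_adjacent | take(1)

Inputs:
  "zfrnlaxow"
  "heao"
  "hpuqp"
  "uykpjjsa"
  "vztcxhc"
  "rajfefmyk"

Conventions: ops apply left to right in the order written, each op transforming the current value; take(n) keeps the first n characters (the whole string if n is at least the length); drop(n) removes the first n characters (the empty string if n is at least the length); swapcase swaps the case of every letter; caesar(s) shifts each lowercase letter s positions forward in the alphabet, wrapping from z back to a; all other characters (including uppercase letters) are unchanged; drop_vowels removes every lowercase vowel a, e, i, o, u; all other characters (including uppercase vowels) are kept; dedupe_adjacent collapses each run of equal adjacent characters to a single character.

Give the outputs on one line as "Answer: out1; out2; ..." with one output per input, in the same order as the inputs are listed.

"w"; "o"; "p"; "a"; "c"; "k"

Execution, op by op:
  "zfrnlaxow" -> "woxalnrfz" -> "woxalnrfz" -> "w"
  "heao" -> "oaeh" -> "oaeh" -> "o"
  "hpuqp" -> "pquph" -> "pquph" -> "p"
  "uykpjjsa" -> "asjjpkyu" -> "asjpkyu" -> "a"
  "vztcxhc" -> "chxctzv" -> "chxctzv" -> "c"
  "rajfefmyk" -> "kymfefjar" -> "kymfefjar" -> "k"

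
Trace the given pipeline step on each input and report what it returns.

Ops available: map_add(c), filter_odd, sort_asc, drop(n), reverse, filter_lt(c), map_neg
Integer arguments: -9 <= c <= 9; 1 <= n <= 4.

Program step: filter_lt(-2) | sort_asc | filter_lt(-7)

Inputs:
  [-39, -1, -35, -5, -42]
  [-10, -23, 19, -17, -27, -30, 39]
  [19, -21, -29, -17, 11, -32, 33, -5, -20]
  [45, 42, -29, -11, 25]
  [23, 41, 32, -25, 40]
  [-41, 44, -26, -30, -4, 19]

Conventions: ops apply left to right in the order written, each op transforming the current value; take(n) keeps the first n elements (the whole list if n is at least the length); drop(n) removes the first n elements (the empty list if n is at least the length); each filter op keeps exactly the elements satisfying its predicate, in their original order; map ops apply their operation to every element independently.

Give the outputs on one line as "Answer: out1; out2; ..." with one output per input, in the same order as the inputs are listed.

Execution, op by op:
  [-39, -1, -35, -5, -42] -> [-39, -35, -5, -42] -> [-42, -39, -35, -5] -> [-42, -39, -35]
  [-10, -23, 19, -17, -27, -30, 39] -> [-10, -23, -17, -27, -30] -> [-30, -27, -23, -17, -10] -> [-30, -27, -23, -17, -10]
  [19, -21, -29, -17, 11, -32, 33, -5, -20] -> [-21, -29, -17, -32, -5, -20] -> [-32, -29, -21, -20, -17, -5] -> [-32, -29, -21, -20, -17]
  [45, 42, -29, -11, 25] -> [-29, -11] -> [-29, -11] -> [-29, -11]
  [23, 41, 32, -25, 40] -> [-25] -> [-25] -> [-25]
  [-41, 44, -26, -30, -4, 19] -> [-41, -26, -30, -4] -> [-41, -30, -26, -4] -> [-41, -30, -26]

[-42, -39, -35]; [-30, -27, -23, -17, -10]; [-32, -29, -21, -20, -17]; [-29, -11]; [-25]; [-41, -30, -26]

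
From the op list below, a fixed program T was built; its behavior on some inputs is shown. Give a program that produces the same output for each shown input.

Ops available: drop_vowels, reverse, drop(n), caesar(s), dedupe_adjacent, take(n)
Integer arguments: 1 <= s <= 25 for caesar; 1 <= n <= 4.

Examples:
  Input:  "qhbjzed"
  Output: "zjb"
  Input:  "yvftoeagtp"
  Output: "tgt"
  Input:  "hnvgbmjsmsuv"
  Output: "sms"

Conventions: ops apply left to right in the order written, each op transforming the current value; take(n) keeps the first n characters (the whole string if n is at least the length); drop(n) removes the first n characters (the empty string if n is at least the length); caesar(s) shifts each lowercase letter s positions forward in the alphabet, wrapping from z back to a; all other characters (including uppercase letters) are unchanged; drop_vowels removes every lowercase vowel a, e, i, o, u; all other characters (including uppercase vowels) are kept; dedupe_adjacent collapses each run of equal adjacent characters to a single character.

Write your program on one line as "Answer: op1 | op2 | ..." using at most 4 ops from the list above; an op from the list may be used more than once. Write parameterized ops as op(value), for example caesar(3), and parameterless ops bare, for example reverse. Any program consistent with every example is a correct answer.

drop_vowels | reverse | take(4) | drop(1)

Check, running the answer program on each example:
  "qhbjzed" -> "qhbjzd" -> "dzjbhq" -> "dzjb" -> "zjb"
  "yvftoeagtp" -> "yvftgtp" -> "ptgtfvy" -> "ptgt" -> "tgt"
  "hnvgbmjsmsuv" -> "hnvgbmjsmsv" -> "vsmsjmbgvnh" -> "vsms" -> "sms"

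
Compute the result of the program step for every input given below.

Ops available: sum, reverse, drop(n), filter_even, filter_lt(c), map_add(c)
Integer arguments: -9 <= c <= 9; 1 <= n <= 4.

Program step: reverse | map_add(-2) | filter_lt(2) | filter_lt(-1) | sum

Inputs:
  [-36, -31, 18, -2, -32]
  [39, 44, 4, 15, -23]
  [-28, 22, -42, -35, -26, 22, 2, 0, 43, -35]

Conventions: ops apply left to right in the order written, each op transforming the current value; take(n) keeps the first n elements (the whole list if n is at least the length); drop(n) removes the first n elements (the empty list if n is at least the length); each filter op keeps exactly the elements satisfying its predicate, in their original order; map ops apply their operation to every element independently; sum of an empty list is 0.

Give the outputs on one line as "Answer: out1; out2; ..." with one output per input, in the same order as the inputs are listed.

Execution, op by op:
  [-36, -31, 18, -2, -32] -> [-32, -2, 18, -31, -36] -> [-34, -4, 16, -33, -38] -> [-34, -4, -33, -38] -> [-34, -4, -33, -38] -> -109
  [39, 44, 4, 15, -23] -> [-23, 15, 4, 44, 39] -> [-25, 13, 2, 42, 37] -> [-25] -> [-25] -> -25
  [-28, 22, -42, -35, -26, 22, 2, 0, 43, -35] -> [-35, 43, 0, 2, 22, -26, -35, -42, 22, -28] -> [-37, 41, -2, 0, 20, -28, -37, -44, 20, -30] -> [-37, -2, 0, -28, -37, -44, -30] -> [-37, -2, -28, -37, -44, -30] -> -178

-109; -25; -178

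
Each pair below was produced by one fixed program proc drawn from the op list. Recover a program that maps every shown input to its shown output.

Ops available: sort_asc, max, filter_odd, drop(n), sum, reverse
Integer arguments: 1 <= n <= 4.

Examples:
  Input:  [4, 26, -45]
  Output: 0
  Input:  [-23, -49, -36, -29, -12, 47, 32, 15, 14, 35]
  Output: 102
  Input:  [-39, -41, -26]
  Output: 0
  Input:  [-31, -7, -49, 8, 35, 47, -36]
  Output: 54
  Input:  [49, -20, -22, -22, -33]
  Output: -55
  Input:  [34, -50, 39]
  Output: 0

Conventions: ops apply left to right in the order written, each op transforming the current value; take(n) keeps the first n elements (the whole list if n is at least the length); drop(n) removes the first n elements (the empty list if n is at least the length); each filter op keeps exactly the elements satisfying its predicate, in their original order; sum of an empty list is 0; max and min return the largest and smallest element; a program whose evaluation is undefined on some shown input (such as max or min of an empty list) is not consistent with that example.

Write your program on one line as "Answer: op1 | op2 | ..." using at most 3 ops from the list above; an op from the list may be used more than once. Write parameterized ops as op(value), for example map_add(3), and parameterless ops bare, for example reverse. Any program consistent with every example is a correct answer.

drop(3) | reverse | sum

Check, running the answer program on each example:
  [4, 26, -45] -> [] -> [] -> 0
  [-23, -49, -36, -29, -12, 47, 32, 15, 14, 35] -> [-29, -12, 47, 32, 15, 14, 35] -> [35, 14, 15, 32, 47, -12, -29] -> 102
  [-39, -41, -26] -> [] -> [] -> 0
  [-31, -7, -49, 8, 35, 47, -36] -> [8, 35, 47, -36] -> [-36, 47, 35, 8] -> 54
  [49, -20, -22, -22, -33] -> [-22, -33] -> [-33, -22] -> -55
  [34, -50, 39] -> [] -> [] -> 0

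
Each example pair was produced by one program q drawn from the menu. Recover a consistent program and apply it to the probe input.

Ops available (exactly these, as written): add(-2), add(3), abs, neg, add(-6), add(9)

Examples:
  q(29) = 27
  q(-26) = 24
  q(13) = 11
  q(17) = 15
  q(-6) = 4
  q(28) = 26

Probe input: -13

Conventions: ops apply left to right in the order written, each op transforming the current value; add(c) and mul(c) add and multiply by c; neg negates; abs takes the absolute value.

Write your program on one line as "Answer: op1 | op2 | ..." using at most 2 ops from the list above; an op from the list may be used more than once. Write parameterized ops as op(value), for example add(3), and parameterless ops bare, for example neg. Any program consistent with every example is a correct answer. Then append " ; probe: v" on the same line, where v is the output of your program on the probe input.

abs | add(-2) ; probe: 11

Check, running the answer program on each example:
  29 -> 29 -> 27
  -26 -> 26 -> 24
  13 -> 13 -> 11
  17 -> 17 -> 15
  -6 -> 6 -> 4
  28 -> 28 -> 26
  probe: -13 -> 13 -> 11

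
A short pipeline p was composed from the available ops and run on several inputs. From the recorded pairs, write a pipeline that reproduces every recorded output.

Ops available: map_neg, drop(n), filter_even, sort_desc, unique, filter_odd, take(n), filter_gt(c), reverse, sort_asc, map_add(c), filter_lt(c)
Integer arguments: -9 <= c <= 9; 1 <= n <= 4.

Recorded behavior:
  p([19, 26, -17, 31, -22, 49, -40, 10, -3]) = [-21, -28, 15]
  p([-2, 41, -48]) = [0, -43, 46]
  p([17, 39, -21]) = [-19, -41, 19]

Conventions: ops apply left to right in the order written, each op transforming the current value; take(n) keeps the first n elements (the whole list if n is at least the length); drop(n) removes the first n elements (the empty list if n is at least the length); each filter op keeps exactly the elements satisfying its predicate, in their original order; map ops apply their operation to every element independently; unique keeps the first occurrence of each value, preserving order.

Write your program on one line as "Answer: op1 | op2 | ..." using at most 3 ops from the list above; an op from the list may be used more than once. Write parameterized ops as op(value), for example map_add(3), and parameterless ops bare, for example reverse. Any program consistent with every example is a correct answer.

map_neg | map_add(-2) | take(3)

Check, running the answer program on each example:
  [19, 26, -17, 31, -22, 49, -40, 10, -3] -> [-19, -26, 17, -31, 22, -49, 40, -10, 3] -> [-21, -28, 15, -33, 20, -51, 38, -12, 1] -> [-21, -28, 15]
  [-2, 41, -48] -> [2, -41, 48] -> [0, -43, 46] -> [0, -43, 46]
  [17, 39, -21] -> [-17, -39, 21] -> [-19, -41, 19] -> [-19, -41, 19]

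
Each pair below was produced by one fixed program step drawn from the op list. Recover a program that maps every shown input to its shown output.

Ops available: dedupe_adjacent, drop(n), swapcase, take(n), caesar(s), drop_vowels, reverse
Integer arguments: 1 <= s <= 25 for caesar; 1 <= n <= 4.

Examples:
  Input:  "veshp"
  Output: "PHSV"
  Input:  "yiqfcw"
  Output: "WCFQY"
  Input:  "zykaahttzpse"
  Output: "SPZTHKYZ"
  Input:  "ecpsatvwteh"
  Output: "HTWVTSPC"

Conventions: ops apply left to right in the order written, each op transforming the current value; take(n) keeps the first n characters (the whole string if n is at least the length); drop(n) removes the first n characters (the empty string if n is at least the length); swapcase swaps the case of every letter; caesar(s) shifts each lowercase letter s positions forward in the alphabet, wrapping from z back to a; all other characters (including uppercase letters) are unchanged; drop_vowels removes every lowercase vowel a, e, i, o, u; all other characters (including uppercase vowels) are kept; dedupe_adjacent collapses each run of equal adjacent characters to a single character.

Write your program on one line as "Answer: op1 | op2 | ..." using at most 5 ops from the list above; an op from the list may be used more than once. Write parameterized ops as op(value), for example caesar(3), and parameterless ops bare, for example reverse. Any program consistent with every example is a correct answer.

drop_vowels | dedupe_adjacent | swapcase | reverse

Check, running the answer program on each example:
  "veshp" -> "vshp" -> "vshp" -> "VSHP" -> "PHSV"
  "yiqfcw" -> "yqfcw" -> "yqfcw" -> "YQFCW" -> "WCFQY"
  "zykaahttzpse" -> "zykhttzps" -> "zykhtzps" -> "ZYKHTZPS" -> "SPZTHKYZ"
  "ecpsatvwteh" -> "cpstvwth" -> "cpstvwth" -> "CPSTVWTH" -> "HTWVTSPC"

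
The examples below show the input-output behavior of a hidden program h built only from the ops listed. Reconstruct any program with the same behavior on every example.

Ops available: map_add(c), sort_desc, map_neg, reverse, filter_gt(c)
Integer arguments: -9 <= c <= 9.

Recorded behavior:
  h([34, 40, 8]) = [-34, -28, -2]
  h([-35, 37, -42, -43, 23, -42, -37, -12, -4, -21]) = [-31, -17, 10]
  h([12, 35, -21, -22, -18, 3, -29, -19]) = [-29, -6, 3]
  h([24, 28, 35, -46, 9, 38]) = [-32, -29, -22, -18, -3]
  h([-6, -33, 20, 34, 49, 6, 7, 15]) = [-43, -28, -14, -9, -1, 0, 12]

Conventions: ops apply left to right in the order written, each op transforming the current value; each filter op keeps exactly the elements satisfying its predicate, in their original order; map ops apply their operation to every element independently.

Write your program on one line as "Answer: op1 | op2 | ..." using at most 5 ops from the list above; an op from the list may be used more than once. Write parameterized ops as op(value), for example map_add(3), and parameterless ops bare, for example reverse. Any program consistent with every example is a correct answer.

filter_gt(-7) | sort_desc | map_add(-6) | map_neg

Check, running the answer program on each example:
  [34, 40, 8] -> [34, 40, 8] -> [40, 34, 8] -> [34, 28, 2] -> [-34, -28, -2]
  [-35, 37, -42, -43, 23, -42, -37, -12, -4, -21] -> [37, 23, -4] -> [37, 23, -4] -> [31, 17, -10] -> [-31, -17, 10]
  [12, 35, -21, -22, -18, 3, -29, -19] -> [12, 35, 3] -> [35, 12, 3] -> [29, 6, -3] -> [-29, -6, 3]
  [24, 28, 35, -46, 9, 38] -> [24, 28, 35, 9, 38] -> [38, 35, 28, 24, 9] -> [32, 29, 22, 18, 3] -> [-32, -29, -22, -18, -3]
  [-6, -33, 20, 34, 49, 6, 7, 15] -> [-6, 20, 34, 49, 6, 7, 15] -> [49, 34, 20, 15, 7, 6, -6] -> [43, 28, 14, 9, 1, 0, -12] -> [-43, -28, -14, -9, -1, 0, 12]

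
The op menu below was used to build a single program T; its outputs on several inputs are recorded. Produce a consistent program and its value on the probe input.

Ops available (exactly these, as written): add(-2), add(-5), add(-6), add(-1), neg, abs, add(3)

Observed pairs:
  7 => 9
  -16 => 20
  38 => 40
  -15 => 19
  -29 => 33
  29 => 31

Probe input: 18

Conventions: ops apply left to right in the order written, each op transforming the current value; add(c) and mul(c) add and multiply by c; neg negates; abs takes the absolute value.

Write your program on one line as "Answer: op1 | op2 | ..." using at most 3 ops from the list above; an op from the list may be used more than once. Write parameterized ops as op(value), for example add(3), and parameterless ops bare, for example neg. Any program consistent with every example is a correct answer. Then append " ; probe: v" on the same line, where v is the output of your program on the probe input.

add(-1) | abs | add(3) ; probe: 20

Check, running the answer program on each example:
  7 -> 6 -> 6 -> 9
  -16 -> -17 -> 17 -> 20
  38 -> 37 -> 37 -> 40
  -15 -> -16 -> 16 -> 19
  -29 -> -30 -> 30 -> 33
  29 -> 28 -> 28 -> 31
  probe: 18 -> 17 -> 17 -> 20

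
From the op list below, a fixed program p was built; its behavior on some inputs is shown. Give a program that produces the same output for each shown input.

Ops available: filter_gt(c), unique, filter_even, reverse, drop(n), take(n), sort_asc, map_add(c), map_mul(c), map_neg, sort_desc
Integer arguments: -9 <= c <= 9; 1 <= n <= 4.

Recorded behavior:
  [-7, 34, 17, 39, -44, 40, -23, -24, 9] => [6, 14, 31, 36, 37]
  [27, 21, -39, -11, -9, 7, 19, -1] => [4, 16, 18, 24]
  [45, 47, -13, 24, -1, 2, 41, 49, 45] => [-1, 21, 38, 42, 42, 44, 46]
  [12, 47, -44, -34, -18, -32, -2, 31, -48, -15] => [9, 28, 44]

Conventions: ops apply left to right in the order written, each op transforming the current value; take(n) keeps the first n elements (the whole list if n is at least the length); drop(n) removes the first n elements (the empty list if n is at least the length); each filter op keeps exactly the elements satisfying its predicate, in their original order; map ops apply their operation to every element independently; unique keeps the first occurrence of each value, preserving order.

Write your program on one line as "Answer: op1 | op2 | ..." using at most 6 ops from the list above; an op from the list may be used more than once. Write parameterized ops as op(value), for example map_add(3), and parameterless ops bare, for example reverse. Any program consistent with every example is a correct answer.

reverse | filter_gt(-1) | sort_desc | sort_asc | map_add(-3)

Check, running the answer program on each example:
  [-7, 34, 17, 39, -44, 40, -23, -24, 9] -> [9, -24, -23, 40, -44, 39, 17, 34, -7] -> [9, 40, 39, 17, 34] -> [40, 39, 34, 17, 9] -> [9, 17, 34, 39, 40] -> [6, 14, 31, 36, 37]
  [27, 21, -39, -11, -9, 7, 19, -1] -> [-1, 19, 7, -9, -11, -39, 21, 27] -> [19, 7, 21, 27] -> [27, 21, 19, 7] -> [7, 19, 21, 27] -> [4, 16, 18, 24]
  [45, 47, -13, 24, -1, 2, 41, 49, 45] -> [45, 49, 41, 2, -1, 24, -13, 47, 45] -> [45, 49, 41, 2, 24, 47, 45] -> [49, 47, 45, 45, 41, 24, 2] -> [2, 24, 41, 45, 45, 47, 49] -> [-1, 21, 38, 42, 42, 44, 46]
  [12, 47, -44, -34, -18, -32, -2, 31, -48, -15] -> [-15, -48, 31, -2, -32, -18, -34, -44, 47, 12] -> [31, 47, 12] -> [47, 31, 12] -> [12, 31, 47] -> [9, 28, 44]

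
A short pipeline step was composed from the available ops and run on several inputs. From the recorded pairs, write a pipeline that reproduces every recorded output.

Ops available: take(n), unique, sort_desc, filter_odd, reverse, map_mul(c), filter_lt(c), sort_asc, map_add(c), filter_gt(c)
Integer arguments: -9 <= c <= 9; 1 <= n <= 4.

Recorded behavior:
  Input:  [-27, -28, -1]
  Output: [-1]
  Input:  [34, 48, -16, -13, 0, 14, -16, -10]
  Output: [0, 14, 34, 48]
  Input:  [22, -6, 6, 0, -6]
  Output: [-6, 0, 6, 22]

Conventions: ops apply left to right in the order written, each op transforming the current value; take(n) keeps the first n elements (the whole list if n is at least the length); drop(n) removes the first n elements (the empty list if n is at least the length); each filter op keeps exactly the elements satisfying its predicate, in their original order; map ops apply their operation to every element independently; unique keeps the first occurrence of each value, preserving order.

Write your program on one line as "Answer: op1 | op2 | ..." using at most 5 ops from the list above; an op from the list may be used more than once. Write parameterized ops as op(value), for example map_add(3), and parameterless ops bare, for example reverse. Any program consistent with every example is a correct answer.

reverse | sort_asc | unique | filter_gt(-8)

Check, running the answer program on each example:
  [-27, -28, -1] -> [-1, -28, -27] -> [-28, -27, -1] -> [-28, -27, -1] -> [-1]
  [34, 48, -16, -13, 0, 14, -16, -10] -> [-10, -16, 14, 0, -13, -16, 48, 34] -> [-16, -16, -13, -10, 0, 14, 34, 48] -> [-16, -13, -10, 0, 14, 34, 48] -> [0, 14, 34, 48]
  [22, -6, 6, 0, -6] -> [-6, 0, 6, -6, 22] -> [-6, -6, 0, 6, 22] -> [-6, 0, 6, 22] -> [-6, 0, 6, 22]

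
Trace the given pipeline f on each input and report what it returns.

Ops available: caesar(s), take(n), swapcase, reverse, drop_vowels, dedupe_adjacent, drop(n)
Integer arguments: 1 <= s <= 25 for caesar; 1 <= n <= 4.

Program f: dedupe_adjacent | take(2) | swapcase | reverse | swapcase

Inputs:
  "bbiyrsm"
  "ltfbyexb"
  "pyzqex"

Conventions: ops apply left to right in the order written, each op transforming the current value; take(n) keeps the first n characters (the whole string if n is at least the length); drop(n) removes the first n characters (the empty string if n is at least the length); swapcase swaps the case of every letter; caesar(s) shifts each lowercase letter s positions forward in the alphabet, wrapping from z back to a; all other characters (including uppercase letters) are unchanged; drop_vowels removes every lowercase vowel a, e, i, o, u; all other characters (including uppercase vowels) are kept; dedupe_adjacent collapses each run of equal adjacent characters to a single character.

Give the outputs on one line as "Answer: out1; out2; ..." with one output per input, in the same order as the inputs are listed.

Execution, op by op:
  "bbiyrsm" -> "biyrsm" -> "bi" -> "BI" -> "IB" -> "ib"
  "ltfbyexb" -> "ltfbyexb" -> "lt" -> "LT" -> "TL" -> "tl"
  "pyzqex" -> "pyzqex" -> "py" -> "PY" -> "YP" -> "yp"

"ib"; "tl"; "yp"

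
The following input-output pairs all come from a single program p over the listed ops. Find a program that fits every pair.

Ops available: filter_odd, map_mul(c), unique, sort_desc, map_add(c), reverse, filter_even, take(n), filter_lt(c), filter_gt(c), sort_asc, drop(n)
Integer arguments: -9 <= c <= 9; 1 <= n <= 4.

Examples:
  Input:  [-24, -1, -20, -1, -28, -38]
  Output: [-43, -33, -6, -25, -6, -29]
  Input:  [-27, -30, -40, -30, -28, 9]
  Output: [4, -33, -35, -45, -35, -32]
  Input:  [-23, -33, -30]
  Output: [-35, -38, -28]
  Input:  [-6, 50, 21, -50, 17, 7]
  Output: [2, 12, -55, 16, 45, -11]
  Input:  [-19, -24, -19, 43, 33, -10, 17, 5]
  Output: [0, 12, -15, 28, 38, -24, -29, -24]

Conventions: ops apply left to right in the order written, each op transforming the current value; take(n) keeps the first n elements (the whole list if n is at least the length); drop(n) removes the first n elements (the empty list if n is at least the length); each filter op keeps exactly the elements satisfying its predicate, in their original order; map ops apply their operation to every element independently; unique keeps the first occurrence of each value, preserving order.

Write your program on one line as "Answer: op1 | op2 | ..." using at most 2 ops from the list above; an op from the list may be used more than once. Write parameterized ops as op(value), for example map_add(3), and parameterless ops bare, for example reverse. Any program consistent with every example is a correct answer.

map_add(-5) | reverse

Check, running the answer program on each example:
  [-24, -1, -20, -1, -28, -38] -> [-29, -6, -25, -6, -33, -43] -> [-43, -33, -6, -25, -6, -29]
  [-27, -30, -40, -30, -28, 9] -> [-32, -35, -45, -35, -33, 4] -> [4, -33, -35, -45, -35, -32]
  [-23, -33, -30] -> [-28, -38, -35] -> [-35, -38, -28]
  [-6, 50, 21, -50, 17, 7] -> [-11, 45, 16, -55, 12, 2] -> [2, 12, -55, 16, 45, -11]
  [-19, -24, -19, 43, 33, -10, 17, 5] -> [-24, -29, -24, 38, 28, -15, 12, 0] -> [0, 12, -15, 28, 38, -24, -29, -24]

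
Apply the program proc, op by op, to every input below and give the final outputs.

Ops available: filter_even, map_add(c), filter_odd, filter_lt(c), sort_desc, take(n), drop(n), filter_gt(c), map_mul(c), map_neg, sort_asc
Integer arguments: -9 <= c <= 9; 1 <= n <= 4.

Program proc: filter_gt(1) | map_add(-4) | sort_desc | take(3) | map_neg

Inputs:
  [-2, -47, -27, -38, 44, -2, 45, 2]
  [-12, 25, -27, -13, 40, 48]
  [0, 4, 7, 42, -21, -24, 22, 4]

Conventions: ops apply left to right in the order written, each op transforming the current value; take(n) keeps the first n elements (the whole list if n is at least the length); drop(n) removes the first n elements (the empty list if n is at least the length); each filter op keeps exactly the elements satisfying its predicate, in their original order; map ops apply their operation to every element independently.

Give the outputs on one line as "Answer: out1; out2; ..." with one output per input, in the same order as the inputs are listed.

[-41, -40, 2]; [-44, -36, -21]; [-38, -18, -3]

Execution, op by op:
  [-2, -47, -27, -38, 44, -2, 45, 2] -> [44, 45, 2] -> [40, 41, -2] -> [41, 40, -2] -> [41, 40, -2] -> [-41, -40, 2]
  [-12, 25, -27, -13, 40, 48] -> [25, 40, 48] -> [21, 36, 44] -> [44, 36, 21] -> [44, 36, 21] -> [-44, -36, -21]
  [0, 4, 7, 42, -21, -24, 22, 4] -> [4, 7, 42, 22, 4] -> [0, 3, 38, 18, 0] -> [38, 18, 3, 0, 0] -> [38, 18, 3] -> [-38, -18, -3]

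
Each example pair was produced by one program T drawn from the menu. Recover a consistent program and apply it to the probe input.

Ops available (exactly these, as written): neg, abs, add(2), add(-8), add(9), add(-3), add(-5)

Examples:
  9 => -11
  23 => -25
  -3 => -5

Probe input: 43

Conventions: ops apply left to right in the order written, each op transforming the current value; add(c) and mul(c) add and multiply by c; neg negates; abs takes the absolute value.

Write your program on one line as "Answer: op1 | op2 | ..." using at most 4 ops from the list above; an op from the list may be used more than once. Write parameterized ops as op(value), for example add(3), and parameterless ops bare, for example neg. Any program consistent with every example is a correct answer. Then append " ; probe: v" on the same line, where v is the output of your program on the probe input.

abs | add(2) | neg ; probe: -45

Check, running the answer program on each example:
  9 -> 9 -> 11 -> -11
  23 -> 23 -> 25 -> -25
  -3 -> 3 -> 5 -> -5
  probe: 43 -> 43 -> 45 -> -45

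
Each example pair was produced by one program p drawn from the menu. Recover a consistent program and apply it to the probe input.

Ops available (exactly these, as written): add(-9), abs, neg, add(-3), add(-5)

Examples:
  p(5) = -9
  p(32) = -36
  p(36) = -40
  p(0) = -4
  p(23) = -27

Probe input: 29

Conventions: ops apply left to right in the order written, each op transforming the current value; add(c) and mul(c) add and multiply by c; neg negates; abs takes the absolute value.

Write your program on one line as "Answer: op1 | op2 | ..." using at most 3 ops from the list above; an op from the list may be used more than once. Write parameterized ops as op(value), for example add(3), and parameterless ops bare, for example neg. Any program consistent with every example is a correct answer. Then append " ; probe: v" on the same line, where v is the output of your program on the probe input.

add(-5) | neg | add(-9) ; probe: -33

Check, running the answer program on each example:
  5 -> 0 -> 0 -> -9
  32 -> 27 -> -27 -> -36
  36 -> 31 -> -31 -> -40
  0 -> -5 -> 5 -> -4
  23 -> 18 -> -18 -> -27
  probe: 29 -> 24 -> -24 -> -33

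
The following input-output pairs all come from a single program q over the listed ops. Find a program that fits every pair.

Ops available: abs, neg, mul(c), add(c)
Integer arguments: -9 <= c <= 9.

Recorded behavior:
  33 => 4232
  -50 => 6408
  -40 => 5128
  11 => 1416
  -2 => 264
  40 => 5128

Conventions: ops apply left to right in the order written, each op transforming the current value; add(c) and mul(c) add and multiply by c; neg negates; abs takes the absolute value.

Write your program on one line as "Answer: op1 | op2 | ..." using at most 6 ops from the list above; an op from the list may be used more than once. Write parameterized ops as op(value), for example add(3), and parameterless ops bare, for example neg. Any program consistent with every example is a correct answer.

abs | mul(8) | mul(8) | add(4) | mul(2)

Check, running the answer program on each example:
  33 -> 33 -> 264 -> 2112 -> 2116 -> 4232
  -50 -> 50 -> 400 -> 3200 -> 3204 -> 6408
  -40 -> 40 -> 320 -> 2560 -> 2564 -> 5128
  11 -> 11 -> 88 -> 704 -> 708 -> 1416
  -2 -> 2 -> 16 -> 128 -> 132 -> 264
  40 -> 40 -> 320 -> 2560 -> 2564 -> 5128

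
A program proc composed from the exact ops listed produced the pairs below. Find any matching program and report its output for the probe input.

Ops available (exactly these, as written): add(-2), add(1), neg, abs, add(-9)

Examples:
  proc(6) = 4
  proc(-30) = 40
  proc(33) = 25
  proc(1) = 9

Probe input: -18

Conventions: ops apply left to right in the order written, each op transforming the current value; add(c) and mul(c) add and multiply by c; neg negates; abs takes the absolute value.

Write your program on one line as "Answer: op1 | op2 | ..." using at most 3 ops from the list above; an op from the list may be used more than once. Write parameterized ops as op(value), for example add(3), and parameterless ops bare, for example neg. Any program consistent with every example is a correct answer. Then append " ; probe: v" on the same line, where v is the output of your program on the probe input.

add(-9) | abs | add(1) ; probe: 28

Check, running the answer program on each example:
  6 -> -3 -> 3 -> 4
  -30 -> -39 -> 39 -> 40
  33 -> 24 -> 24 -> 25
  1 -> -8 -> 8 -> 9
  probe: -18 -> -27 -> 27 -> 28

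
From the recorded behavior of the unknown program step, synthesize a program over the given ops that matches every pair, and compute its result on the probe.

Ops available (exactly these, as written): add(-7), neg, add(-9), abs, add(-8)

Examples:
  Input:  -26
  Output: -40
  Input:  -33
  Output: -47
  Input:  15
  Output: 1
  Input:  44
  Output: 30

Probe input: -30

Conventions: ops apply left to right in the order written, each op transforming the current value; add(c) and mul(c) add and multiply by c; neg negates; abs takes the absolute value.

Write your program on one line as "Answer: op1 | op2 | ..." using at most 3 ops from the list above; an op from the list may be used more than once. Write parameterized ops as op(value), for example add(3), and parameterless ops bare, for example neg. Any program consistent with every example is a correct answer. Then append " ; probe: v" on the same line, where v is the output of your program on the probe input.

add(-7) | add(-7) ; probe: -44

Check, running the answer program on each example:
  -26 -> -33 -> -40
  -33 -> -40 -> -47
  15 -> 8 -> 1
  44 -> 37 -> 30
  probe: -30 -> -37 -> -44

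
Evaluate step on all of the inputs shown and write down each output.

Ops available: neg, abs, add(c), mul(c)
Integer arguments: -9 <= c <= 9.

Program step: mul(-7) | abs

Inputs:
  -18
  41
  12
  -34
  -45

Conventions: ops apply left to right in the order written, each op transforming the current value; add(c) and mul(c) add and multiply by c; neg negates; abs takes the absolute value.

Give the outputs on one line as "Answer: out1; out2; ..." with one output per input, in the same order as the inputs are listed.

126; 287; 84; 238; 315

Execution, op by op:
  -18 -> 126 -> 126
  41 -> -287 -> 287
  12 -> -84 -> 84
  -34 -> 238 -> 238
  -45 -> 315 -> 315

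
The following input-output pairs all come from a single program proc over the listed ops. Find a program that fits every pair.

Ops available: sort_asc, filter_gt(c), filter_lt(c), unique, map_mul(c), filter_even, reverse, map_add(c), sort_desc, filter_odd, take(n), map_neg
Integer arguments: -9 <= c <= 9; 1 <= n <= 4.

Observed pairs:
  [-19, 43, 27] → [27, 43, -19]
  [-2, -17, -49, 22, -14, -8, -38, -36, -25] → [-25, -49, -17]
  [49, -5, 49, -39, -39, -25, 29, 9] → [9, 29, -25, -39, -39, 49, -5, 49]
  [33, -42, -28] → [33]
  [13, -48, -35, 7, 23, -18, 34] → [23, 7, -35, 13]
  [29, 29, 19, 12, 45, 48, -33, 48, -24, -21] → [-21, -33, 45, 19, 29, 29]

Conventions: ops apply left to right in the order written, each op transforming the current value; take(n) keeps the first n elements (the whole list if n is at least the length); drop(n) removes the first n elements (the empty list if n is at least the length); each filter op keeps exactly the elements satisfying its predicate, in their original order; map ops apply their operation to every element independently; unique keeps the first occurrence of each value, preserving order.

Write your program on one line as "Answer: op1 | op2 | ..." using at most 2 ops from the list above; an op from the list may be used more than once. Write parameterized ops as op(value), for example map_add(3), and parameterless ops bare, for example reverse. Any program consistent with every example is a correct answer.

filter_odd | reverse

Check, running the answer program on each example:
  [-19, 43, 27] -> [-19, 43, 27] -> [27, 43, -19]
  [-2, -17, -49, 22, -14, -8, -38, -36, -25] -> [-17, -49, -25] -> [-25, -49, -17]
  [49, -5, 49, -39, -39, -25, 29, 9] -> [49, -5, 49, -39, -39, -25, 29, 9] -> [9, 29, -25, -39, -39, 49, -5, 49]
  [33, -42, -28] -> [33] -> [33]
  [13, -48, -35, 7, 23, -18, 34] -> [13, -35, 7, 23] -> [23, 7, -35, 13]
  [29, 29, 19, 12, 45, 48, -33, 48, -24, -21] -> [29, 29, 19, 45, -33, -21] -> [-21, -33, 45, 19, 29, 29]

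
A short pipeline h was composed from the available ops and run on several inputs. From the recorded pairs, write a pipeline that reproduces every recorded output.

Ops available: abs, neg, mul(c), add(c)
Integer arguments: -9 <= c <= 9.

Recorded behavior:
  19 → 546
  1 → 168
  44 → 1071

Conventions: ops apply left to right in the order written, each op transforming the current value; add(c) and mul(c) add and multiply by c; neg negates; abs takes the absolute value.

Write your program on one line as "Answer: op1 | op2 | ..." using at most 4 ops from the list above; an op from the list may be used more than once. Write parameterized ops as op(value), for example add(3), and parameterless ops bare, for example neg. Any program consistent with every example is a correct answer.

neg | add(-7) | mul(-3) | mul(7)

Check, running the answer program on each example:
  19 -> -19 -> -26 -> 78 -> 546
  1 -> -1 -> -8 -> 24 -> 168
  44 -> -44 -> -51 -> 153 -> 1071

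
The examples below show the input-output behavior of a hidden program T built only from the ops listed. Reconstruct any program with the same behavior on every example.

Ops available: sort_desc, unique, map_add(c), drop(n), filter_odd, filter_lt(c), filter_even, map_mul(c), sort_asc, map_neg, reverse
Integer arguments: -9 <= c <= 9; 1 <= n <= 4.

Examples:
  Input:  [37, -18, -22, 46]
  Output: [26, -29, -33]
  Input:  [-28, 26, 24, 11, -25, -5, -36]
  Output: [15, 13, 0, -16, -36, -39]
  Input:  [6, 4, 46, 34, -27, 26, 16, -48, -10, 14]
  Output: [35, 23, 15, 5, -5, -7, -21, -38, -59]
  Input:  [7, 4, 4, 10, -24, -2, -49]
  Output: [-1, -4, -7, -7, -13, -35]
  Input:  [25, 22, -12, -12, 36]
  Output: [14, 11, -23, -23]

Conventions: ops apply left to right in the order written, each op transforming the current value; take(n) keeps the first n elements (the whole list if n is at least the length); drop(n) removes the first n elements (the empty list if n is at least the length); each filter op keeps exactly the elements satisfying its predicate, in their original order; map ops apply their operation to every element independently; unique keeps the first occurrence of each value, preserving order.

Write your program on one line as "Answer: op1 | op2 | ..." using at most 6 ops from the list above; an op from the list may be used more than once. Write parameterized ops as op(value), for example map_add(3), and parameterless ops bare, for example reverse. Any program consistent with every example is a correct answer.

reverse | map_add(-6) | drop(1) | sort_asc | reverse | map_add(-5)

Check, running the answer program on each example:
  [37, -18, -22, 46] -> [46, -22, -18, 37] -> [40, -28, -24, 31] -> [-28, -24, 31] -> [-28, -24, 31] -> [31, -24, -28] -> [26, -29, -33]
  [-28, 26, 24, 11, -25, -5, -36] -> [-36, -5, -25, 11, 24, 26, -28] -> [-42, -11, -31, 5, 18, 20, -34] -> [-11, -31, 5, 18, 20, -34] -> [-34, -31, -11, 5, 18, 20] -> [20, 18, 5, -11, -31, -34] -> [15, 13, 0, -16, -36, -39]
  [6, 4, 46, 34, -27, 26, 16, -48, -10, 14] -> [14, -10, -48, 16, 26, -27, 34, 46, 4, 6] -> [8, -16, -54, 10, 20, -33, 28, 40, -2, 0] -> [-16, -54, 10, 20, -33, 28, 40, -2, 0] -> [-54, -33, -16, -2, 0, 10, 20, 28, 40] -> [40, 28, 20, 10, 0, -2, -16, -33, -54] -> [35, 23, 15, 5, -5, -7, -21, -38, -59]
  [7, 4, 4, 10, -24, -2, -49] -> [-49, -2, -24, 10, 4, 4, 7] -> [-55, -8, -30, 4, -2, -2, 1] -> [-8, -30, 4, -2, -2, 1] -> [-30, -8, -2, -2, 1, 4] -> [4, 1, -2, -2, -8, -30] -> [-1, -4, -7, -7, -13, -35]
  [25, 22, -12, -12, 36] -> [36, -12, -12, 22, 25] -> [30, -18, -18, 16, 19] -> [-18, -18, 16, 19] -> [-18, -18, 16, 19] -> [19, 16, -18, -18] -> [14, 11, -23, -23]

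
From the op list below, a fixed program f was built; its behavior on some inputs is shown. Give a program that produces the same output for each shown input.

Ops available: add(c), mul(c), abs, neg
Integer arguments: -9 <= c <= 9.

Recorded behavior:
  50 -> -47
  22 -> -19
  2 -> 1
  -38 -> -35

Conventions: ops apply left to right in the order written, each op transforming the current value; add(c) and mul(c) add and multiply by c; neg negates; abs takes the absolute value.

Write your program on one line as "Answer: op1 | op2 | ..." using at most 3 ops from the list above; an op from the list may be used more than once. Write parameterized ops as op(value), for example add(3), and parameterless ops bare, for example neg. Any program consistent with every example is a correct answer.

abs | neg | add(3)

Check, running the answer program on each example:
  50 -> 50 -> -50 -> -47
  22 -> 22 -> -22 -> -19
  2 -> 2 -> -2 -> 1
  -38 -> 38 -> -38 -> -35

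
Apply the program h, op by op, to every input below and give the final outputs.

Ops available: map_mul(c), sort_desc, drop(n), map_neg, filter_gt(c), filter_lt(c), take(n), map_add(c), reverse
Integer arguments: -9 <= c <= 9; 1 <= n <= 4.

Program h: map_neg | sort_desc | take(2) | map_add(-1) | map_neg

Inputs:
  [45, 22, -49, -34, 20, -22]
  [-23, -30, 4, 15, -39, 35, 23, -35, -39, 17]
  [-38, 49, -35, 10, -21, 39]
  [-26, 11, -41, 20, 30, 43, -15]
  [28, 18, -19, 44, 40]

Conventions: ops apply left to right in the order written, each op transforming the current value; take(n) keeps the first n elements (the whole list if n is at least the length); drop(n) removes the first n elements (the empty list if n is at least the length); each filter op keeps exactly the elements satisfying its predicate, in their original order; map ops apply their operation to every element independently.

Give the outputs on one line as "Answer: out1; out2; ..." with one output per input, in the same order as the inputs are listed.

[-48, -33]; [-38, -38]; [-37, -34]; [-40, -25]; [-18, 19]

Execution, op by op:
  [45, 22, -49, -34, 20, -22] -> [-45, -22, 49, 34, -20, 22] -> [49, 34, 22, -20, -22, -45] -> [49, 34] -> [48, 33] -> [-48, -33]
  [-23, -30, 4, 15, -39, 35, 23, -35, -39, 17] -> [23, 30, -4, -15, 39, -35, -23, 35, 39, -17] -> [39, 39, 35, 30, 23, -4, -15, -17, -23, -35] -> [39, 39] -> [38, 38] -> [-38, -38]
  [-38, 49, -35, 10, -21, 39] -> [38, -49, 35, -10, 21, -39] -> [38, 35, 21, -10, -39, -49] -> [38, 35] -> [37, 34] -> [-37, -34]
  [-26, 11, -41, 20, 30, 43, -15] -> [26, -11, 41, -20, -30, -43, 15] -> [41, 26, 15, -11, -20, -30, -43] -> [41, 26] -> [40, 25] -> [-40, -25]
  [28, 18, -19, 44, 40] -> [-28, -18, 19, -44, -40] -> [19, -18, -28, -40, -44] -> [19, -18] -> [18, -19] -> [-18, 19]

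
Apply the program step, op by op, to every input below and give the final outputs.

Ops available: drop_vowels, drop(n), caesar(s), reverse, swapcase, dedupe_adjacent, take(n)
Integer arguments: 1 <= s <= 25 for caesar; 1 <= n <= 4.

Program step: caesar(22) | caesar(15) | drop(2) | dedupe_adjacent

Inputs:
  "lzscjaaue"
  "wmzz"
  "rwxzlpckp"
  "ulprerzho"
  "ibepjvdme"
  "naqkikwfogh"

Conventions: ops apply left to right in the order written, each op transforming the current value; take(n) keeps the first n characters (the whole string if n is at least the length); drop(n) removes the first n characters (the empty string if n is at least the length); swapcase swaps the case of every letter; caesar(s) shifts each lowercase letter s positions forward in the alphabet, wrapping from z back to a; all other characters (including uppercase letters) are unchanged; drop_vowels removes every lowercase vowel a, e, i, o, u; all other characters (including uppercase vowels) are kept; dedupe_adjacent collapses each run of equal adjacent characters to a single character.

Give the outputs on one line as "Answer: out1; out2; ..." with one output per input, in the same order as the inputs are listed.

"dnulfp"; "k"; "ikwanva"; "acpcksz"; "paugoxp"; "bvtvhqzrs"

Execution, op by op:
  "lzscjaaue" -> "hvoyfwwqa" -> "wkdnullfp" -> "dnullfp" -> "dnulfp"
  "wmzz" -> "sivv" -> "hxkk" -> "kk" -> "k"
  "rwxzlpckp" -> "nstvhlygl" -> "chikwanva" -> "ikwanva" -> "ikwanva"
  "ulprerzho" -> "qhlnanvdk" -> "fwacpcksz" -> "acpcksz" -> "acpcksz"
  "ibepjvdme" -> "exalfrzia" -> "tmpaugoxp" -> "paugoxp" -> "paugoxp"
  "naqkikwfogh" -> "jwmgegsbkcd" -> "ylbvtvhqzrs" -> "bvtvhqzrs" -> "bvtvhqzrs"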